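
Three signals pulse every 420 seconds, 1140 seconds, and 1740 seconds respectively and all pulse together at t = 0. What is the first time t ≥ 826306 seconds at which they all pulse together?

925680 seconds

Joint pulses occur at multiples of LCM(420, 1140, 1740).
420 = 2^2 × 3 × 5 × 7
1140 = 2^2 × 3 × 5 × 19
1740 = 2^2 × 3 × 5 × 29
LCM(420, 1140, 1740) = 2^2 × 3 × 5 × 7 × 19 × 29 = 231420.
Smallest multiple of 231420 that is ≥ 826306: ⌈826306/231420⌉ × 231420 = 4 × 231420 = 925680.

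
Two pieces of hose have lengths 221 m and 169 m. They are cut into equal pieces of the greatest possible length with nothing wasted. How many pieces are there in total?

30

Piece length = gcd(221, 169).
221 = 13 × 17
169 = 13^2
gcd(221, 169) = 13.
Total pieces = 221/13 + 169/13 = 17 + 13 = 30.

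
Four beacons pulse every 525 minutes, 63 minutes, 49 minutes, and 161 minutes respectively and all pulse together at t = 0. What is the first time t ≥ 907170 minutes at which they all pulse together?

1014300 minutes

Joint pulses occur at multiples of LCM(525, 63, 49, 161).
525 = 3 × 5^2 × 7
63 = 3^2 × 7
49 = 7^2
161 = 7 × 23
LCM(525, 63, 49, 161) = 3^2 × 5^2 × 7^2 × 23 = 253575.
Smallest multiple of 253575 that is ≥ 907170: ⌈907170/253575⌉ × 253575 = 4 × 253575 = 1014300.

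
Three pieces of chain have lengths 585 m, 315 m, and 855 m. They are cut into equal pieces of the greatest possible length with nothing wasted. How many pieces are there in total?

39

Piece length = gcd(585, 315, 855).
585 = 3^2 × 5 × 13
315 = 3^2 × 5 × 7
855 = 3^2 × 5 × 19
gcd(585, 315, 855) = 3^2 × 5 = 45.
Total pieces = 585/45 + 315/45 + 855/45 = 13 + 7 + 19 = 39.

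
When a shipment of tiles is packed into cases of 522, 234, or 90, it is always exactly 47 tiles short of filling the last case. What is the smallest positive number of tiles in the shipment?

33883

Being 47 short of a full case of size k means N ≡ −47 (mod k), i.e. N + 47 is a multiple of each size.
522 = 2 × 3^2 × 29
234 = 2 × 3^2 × 13
90 = 2 × 3^2 × 5
LCM(522, 234, 90) = 2 × 3^2 × 5 × 13 × 29 = 33930.
Smallest positive N is 33930 − 47 = 33883.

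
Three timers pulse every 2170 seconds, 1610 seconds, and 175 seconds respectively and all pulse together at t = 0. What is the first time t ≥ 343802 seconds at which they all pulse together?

499100 seconds

Joint pulses occur at multiples of LCM(2170, 1610, 175).
2170 = 2 × 5 × 7 × 31
1610 = 2 × 5 × 7 × 23
175 = 5^2 × 7
LCM(2170, 1610, 175) = 2 × 5^2 × 7 × 23 × 31 = 249550.
Smallest multiple of 249550 that is ≥ 343802: ⌈343802/249550⌉ × 249550 = 2 × 249550 = 499100.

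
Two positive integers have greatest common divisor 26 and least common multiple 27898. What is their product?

For any two positive integers, gcd × lcm = product = 26 × 27898 = 725348.

725348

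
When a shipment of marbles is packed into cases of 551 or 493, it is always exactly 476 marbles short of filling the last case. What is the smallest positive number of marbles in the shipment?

Being 476 short of a full case of size k means N ≡ −476 (mod k), i.e. N + 476 is a multiple of each size.
551 = 19 × 29
493 = 17 × 29
LCM(551, 493) = 17 × 19 × 29 = 9367.
Smallest positive N is 9367 − 476 = 8891.

8891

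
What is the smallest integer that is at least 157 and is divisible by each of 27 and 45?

270

The integer must be a common multiple of 27 and 45, so a multiple of their LCM.
27 = 3^3
45 = 3^2 × 5
LCM(27, 45) = 3^3 × 5 = 135.
Smallest multiple of 135 that is ≥ 157: ⌈157/135⌉ × 135 = 2 × 135 = 270.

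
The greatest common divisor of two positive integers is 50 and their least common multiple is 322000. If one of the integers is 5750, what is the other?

For two integers, gcd × lcm = product, so the other is (50 × 322000) / 5750 = 16100000 / 5750 = 2800.

2800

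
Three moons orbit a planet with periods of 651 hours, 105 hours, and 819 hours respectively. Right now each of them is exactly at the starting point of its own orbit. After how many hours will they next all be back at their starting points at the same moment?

We need the least common multiple of the intervals.
651 = 3 × 7 × 31
105 = 3 × 5 × 7
819 = 3^2 × 7 × 13
LCM(651, 105, 819) = 3^2 × 5 × 7 × 13 × 31 = 126945.

126945 hours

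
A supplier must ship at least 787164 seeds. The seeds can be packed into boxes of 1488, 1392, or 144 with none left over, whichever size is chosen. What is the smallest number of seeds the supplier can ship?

906192

The number of seeds must be a common multiple of 1488, 1392, and 144, so a multiple of their LCM.
1488 = 2^4 × 3 × 31
1392 = 2^4 × 3 × 29
144 = 2^4 × 3^2
LCM(1488, 1392, 144) = 2^4 × 3^2 × 29 × 31 = 129456.
Smallest multiple of 129456 that is ≥ 787164: ⌈787164/129456⌉ × 129456 = 7 × 129456 = 906192.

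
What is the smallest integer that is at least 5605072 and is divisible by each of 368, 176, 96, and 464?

The integer must be a common multiple of 368, 176, 96, and 464, so a multiple of their LCM.
368 = 2^4 × 23
176 = 2^4 × 11
96 = 2^5 × 3
464 = 2^4 × 29
LCM(368, 176, 96, 464) = 2^5 × 3 × 11 × 23 × 29 = 704352.
Smallest multiple of 704352 that is ≥ 5605072: ⌈5605072/704352⌉ × 704352 = 8 × 704352 = 5634816.

5634816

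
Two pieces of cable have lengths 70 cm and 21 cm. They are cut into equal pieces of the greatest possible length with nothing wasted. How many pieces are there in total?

13

Piece length = gcd(70, 21).
70 = 2 × 5 × 7
21 = 3 × 7
gcd(70, 21) = 7.
Total pieces = 70/7 + 21/7 = 10 + 3 = 13.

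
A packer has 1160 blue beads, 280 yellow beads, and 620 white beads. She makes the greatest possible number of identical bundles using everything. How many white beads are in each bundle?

Number of bundles = gcd(1160, 280, 620).
1160 = 2^3 × 5 × 29
280 = 2^3 × 5 × 7
620 = 2^2 × 5 × 31
gcd(1160, 280, 620) = 2^2 × 5 = 20.
white beads per bundle = 620 / 20 = 31.

31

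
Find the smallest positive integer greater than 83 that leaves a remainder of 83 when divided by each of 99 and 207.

2360

N − 83 must be a common multiple of 99 and 207.
99 = 3^2 × 11
207 = 3^2 × 23
LCM(99, 207) = 3^2 × 11 × 23 = 2277.
Smallest N > 83 is LCM + 83 = 2277 + 83 = 2360.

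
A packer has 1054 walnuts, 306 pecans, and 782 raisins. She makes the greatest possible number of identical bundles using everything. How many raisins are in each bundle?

Number of bundles = gcd(1054, 306, 782).
1054 = 2 × 17 × 31
306 = 2 × 3^2 × 17
782 = 2 × 17 × 23
gcd(1054, 306, 782) = 2 × 17 = 34.
raisins per bundle = 782 / 34 = 23.

23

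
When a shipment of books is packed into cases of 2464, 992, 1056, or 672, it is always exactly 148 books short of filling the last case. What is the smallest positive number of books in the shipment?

229004

Being 148 short of a full case of size k means N ≡ −148 (mod k), i.e. N + 148 is a multiple of each size.
2464 = 2^5 × 7 × 11
992 = 2^5 × 31
1056 = 2^5 × 3 × 11
672 = 2^5 × 3 × 7
LCM(2464, 992, 1056, 672) = 2^5 × 3 × 7 × 11 × 31 = 229152.
Smallest positive N is 229152 − 148 = 229004.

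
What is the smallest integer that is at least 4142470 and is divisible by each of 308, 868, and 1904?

The integer must be a common multiple of 308, 868, and 1904, so a multiple of their LCM.
308 = 2^2 × 7 × 11
868 = 2^2 × 7 × 31
1904 = 2^4 × 7 × 17
LCM(308, 868, 1904) = 2^4 × 7 × 11 × 17 × 31 = 649264.
Smallest multiple of 649264 that is ≥ 4142470: ⌈4142470/649264⌉ × 649264 = 7 × 649264 = 4544848.

4544848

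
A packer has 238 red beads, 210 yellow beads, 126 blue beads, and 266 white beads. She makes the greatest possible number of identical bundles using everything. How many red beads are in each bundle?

Number of bundles = gcd(238, 210, 126, 266).
238 = 2 × 7 × 17
210 = 2 × 3 × 5 × 7
126 = 2 × 3^2 × 7
266 = 2 × 7 × 19
gcd(238, 210, 126, 266) = 2 × 7 = 14.
red beads per bundle = 238 / 14 = 17.

17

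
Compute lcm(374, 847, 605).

143990

374 = 2 × 11 × 17
847 = 7 × 11^2
605 = 5 × 11^2
LCM(374, 847, 605) = 2 × 5 × 7 × 11^2 × 17 = 143990.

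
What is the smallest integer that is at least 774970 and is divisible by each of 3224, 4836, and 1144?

The integer must be a common multiple of 3224, 4836, and 1144, so a multiple of their LCM.
3224 = 2^3 × 13 × 31
4836 = 2^2 × 3 × 13 × 31
1144 = 2^3 × 11 × 13
LCM(3224, 4836, 1144) = 2^3 × 3 × 11 × 13 × 31 = 106392.
Smallest multiple of 106392 that is ≥ 774970: ⌈774970/106392⌉ × 106392 = 8 × 106392 = 851136.

851136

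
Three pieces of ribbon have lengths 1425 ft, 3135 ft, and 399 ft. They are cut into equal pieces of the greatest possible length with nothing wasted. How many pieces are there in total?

Piece length = gcd(1425, 3135, 399).
1425 = 3 × 5^2 × 19
3135 = 3 × 5 × 11 × 19
399 = 3 × 7 × 19
gcd(1425, 3135, 399) = 3 × 19 = 57.
Total pieces = 1425/57 + 3135/57 + 399/57 = 25 + 55 + 7 = 87.

87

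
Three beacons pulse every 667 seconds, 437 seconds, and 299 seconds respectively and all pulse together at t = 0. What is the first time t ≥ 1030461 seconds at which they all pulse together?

Joint pulses occur at multiples of LCM(667, 437, 299).
667 = 23 × 29
437 = 19 × 23
299 = 13 × 23
LCM(667, 437, 299) = 13 × 19 × 23 × 29 = 164749.
Smallest multiple of 164749 that is ≥ 1030461: ⌈1030461/164749⌉ × 164749 = 7 × 164749 = 1153243.

1153243 seconds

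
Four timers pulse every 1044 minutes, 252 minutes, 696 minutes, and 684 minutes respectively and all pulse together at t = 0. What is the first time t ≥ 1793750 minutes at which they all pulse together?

Joint pulses occur at multiples of LCM(1044, 252, 696, 684).
1044 = 2^2 × 3^2 × 29
252 = 2^2 × 3^2 × 7
696 = 2^3 × 3 × 29
684 = 2^2 × 3^2 × 19
LCM(1044, 252, 696, 684) = 2^3 × 3^2 × 7 × 19 × 29 = 277704.
Smallest multiple of 277704 that is ≥ 1793750: ⌈1793750/277704⌉ × 277704 = 7 × 277704 = 1943928.

1943928 minutes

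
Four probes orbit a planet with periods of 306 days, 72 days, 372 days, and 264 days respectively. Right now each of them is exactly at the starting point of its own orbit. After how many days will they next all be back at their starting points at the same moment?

We need the least common multiple of the intervals.
306 = 2 × 3^2 × 17
72 = 2^3 × 3^2
372 = 2^2 × 3 × 31
264 = 2^3 × 3 × 11
LCM(306, 72, 372, 264) = 2^3 × 3^2 × 11 × 17 × 31 = 417384.

417384 days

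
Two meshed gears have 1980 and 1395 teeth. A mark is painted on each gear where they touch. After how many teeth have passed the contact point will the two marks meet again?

The first simultaneous occurrence is after LCM of the individual periods.
1980 = 2^2 × 3^2 × 5 × 11
1395 = 3^2 × 5 × 31
LCM(1980, 1395) = 2^2 × 3^2 × 5 × 11 × 31 = 61380.

61380 teeth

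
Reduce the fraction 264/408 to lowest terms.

264 = 2^3 × 3 × 11
408 = 2^3 × 3 × 17
gcd(264, 408) = 2^3 × 3 = 24.
Divide numerator and denominator by 24: 264/408 = 11/17.

11/17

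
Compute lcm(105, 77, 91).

105 = 3 × 5 × 7
77 = 7 × 11
91 = 7 × 13
LCM(105, 77, 91) = 3 × 5 × 7 × 11 × 13 = 15015.

15015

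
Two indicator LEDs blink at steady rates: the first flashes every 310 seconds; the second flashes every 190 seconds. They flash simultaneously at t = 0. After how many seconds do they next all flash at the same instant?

We need the least common multiple of the intervals.
310 = 2 × 5 × 31
190 = 2 × 5 × 19
LCM(310, 190) = 2 × 5 × 19 × 31 = 5890.

5890 seconds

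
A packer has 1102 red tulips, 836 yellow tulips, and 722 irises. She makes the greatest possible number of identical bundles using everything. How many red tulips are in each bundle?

Number of bundles = gcd(1102, 836, 722).
1102 = 2 × 19 × 29
836 = 2^2 × 11 × 19
722 = 2 × 19^2
gcd(1102, 836, 722) = 2 × 19 = 38.
red tulips per bundle = 1102 / 38 = 29.

29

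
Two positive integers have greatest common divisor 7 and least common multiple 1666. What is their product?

11662

For any two positive integers, gcd × lcm = product = 7 × 1666 = 11662.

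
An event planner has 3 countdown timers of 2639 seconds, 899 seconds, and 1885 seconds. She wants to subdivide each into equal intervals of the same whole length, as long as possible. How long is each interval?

The interval must divide each timer length; the longest such is the gcd.
2639 = 7 × 13 × 29
899 = 29 × 31
1885 = 5 × 13 × 29
gcd(2639, 899, 1885) = 29.

29 seconds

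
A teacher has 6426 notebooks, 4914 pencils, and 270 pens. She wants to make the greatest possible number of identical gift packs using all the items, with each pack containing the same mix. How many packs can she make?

54 packs

The pack count must divide each quantity, so the greatest is gcd(6426, 4914, 270).
6426 = 2 × 3^3 × 7 × 17
4914 = 2 × 3^3 × 7 × 13
270 = 2 × 3^3 × 5
gcd(6426, 4914, 270) = 2 × 3^3 = 54.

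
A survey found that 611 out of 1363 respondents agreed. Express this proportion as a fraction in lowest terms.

13/29

611 = 13 × 47
1363 = 29 × 47
gcd(611, 1363) = 47.
Divide numerator and denominator by 47: 611/1363 = 13/29.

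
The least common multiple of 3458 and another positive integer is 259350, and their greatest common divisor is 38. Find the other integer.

gcd × lcm = product of the two integers, so the other integer is (38 × 259350) / 3458 = 2850.

2850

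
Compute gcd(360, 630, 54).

18

360 = 2^3 × 3^2 × 5
630 = 2 × 3^2 × 5 × 7
54 = 2 × 3^3
gcd(360, 630, 54) = 2 × 3^2 = 18.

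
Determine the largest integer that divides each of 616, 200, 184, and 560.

616 = 2^3 × 7 × 11
200 = 2^3 × 5^2
184 = 2^3 × 23
560 = 2^4 × 5 × 7
gcd(616, 200, 184, 560) = 2^3 = 8.

8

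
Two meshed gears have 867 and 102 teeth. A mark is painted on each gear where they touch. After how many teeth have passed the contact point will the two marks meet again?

1734 teeth

The first simultaneous occurrence is after LCM of the individual periods.
867 = 3 × 17^2
102 = 2 × 3 × 17
LCM(867, 102) = 2 × 3 × 17^2 = 1734.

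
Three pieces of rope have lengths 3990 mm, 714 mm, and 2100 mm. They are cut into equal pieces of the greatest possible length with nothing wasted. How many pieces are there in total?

162

Piece length = gcd(3990, 714, 2100).
3990 = 2 × 3 × 5 × 7 × 19
714 = 2 × 3 × 7 × 17
2100 = 2^2 × 3 × 5^2 × 7
gcd(3990, 714, 2100) = 2 × 3 × 7 = 42.
Total pieces = 3990/42 + 714/42 + 2100/42 = 95 + 17 + 50 = 162.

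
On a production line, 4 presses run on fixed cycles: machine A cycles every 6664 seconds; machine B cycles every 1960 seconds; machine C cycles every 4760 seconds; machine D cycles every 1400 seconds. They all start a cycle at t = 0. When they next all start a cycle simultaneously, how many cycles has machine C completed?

35 cycles

All finish a whole number of cycles simultaneously at t = LCM of the periods.
6664 = 2^3 × 7^2 × 17
1960 = 2^3 × 5 × 7^2
4760 = 2^3 × 5 × 7 × 17
1400 = 2^3 × 5^2 × 7
LCM(6664, 1960, 4760, 1400) = 2^3 × 5^2 × 7^2 × 17 = 166600.
Cycles for period 4760: 166600 / 4760 = 35.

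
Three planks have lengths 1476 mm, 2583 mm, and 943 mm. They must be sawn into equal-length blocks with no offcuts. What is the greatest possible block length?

41 mm

This is the greatest common divisor of 1476, 2583, and 943.
1476 = 2^2 × 3^2 × 41
2583 = 3^2 × 7 × 41
943 = 23 × 41
gcd(1476, 2583, 943) = 41.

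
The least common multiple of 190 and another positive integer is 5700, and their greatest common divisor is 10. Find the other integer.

gcd × lcm = product of the two integers, so the other integer is (10 × 5700) / 190 = 300.

300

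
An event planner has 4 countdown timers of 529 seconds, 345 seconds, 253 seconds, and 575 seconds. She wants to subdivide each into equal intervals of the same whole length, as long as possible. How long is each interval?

23 seconds

The interval must divide each timer length; the longest such is the gcd.
529 = 23^2
345 = 3 × 5 × 23
253 = 11 × 23
575 = 5^2 × 23
gcd(529, 345, 253, 575) = 23.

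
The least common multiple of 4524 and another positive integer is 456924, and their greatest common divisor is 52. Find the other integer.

gcd × lcm = product of the two integers, so the other integer is (52 × 456924) / 4524 = 5252.

5252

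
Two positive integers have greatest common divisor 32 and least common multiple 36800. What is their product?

1177600

For any two positive integers, gcd × lcm = product = 32 × 36800 = 1177600.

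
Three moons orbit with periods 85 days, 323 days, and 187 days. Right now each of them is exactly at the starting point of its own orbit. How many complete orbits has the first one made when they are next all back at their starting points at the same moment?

209 orbits

The first common completion time is the LCM of the periods.
85 = 5 × 17
323 = 17 × 19
187 = 11 × 17
LCM(85, 323, 187) = 5 × 11 × 17 × 19 = 17765.
Orbits for period 85: 17765 / 85 = 209.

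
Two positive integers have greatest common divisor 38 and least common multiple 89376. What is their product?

For any two positive integers, gcd × lcm = product = 38 × 89376 = 3396288.

3396288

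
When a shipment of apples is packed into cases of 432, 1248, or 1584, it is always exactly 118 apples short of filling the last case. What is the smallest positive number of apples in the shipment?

Being 118 short of a full case of size k means N ≡ −118 (mod k), i.e. N + 118 is a multiple of each size.
432 = 2^4 × 3^3
1248 = 2^5 × 3 × 13
1584 = 2^4 × 3^2 × 11
LCM(432, 1248, 1584) = 2^5 × 3^3 × 11 × 13 = 123552.
Smallest positive N is 123552 − 118 = 123434.

123434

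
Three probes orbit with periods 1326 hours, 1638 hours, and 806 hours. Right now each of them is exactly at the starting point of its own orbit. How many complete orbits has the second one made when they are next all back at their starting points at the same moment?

The first common completion time is the LCM of the periods.
1326 = 2 × 3 × 13 × 17
1638 = 2 × 3^2 × 7 × 13
806 = 2 × 13 × 31
LCM(1326, 1638, 806) = 2 × 3^2 × 7 × 13 × 17 × 31 = 863226.
Orbits for period 1638: 863226 / 1638 = 527.

527 orbits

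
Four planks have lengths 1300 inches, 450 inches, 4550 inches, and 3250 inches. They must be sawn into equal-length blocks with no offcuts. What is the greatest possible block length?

The block length must divide every plank, so the greatest is gcd(1300, 450, 4550, 3250).
1300 = 2^2 × 5^2 × 13
450 = 2 × 3^2 × 5^2
4550 = 2 × 5^2 × 7 × 13
3250 = 2 × 5^3 × 13
gcd(1300, 450, 4550, 3250) = 2 × 5^2 = 50.

50 inches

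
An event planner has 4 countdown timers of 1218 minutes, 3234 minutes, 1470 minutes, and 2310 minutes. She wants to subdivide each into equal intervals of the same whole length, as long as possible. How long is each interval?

The interval must divide each timer length; the longest such is the gcd.
1218 = 2 × 3 × 7 × 29
3234 = 2 × 3 × 7^2 × 11
1470 = 2 × 3 × 5 × 7^2
2310 = 2 × 3 × 5 × 7 × 11
gcd(1218, 3234, 1470, 2310) = 2 × 3 × 7 = 42.

42 minutes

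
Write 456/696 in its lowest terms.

456 = 2^3 × 3 × 19
696 = 2^3 × 3 × 29
gcd(456, 696) = 2^3 × 3 = 24.
Divide numerator and denominator by 24: 456/696 = 19/29.

19/29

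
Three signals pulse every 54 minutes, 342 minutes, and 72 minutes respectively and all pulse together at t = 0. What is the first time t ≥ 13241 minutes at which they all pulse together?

Joint pulses occur at multiples of LCM(54, 342, 72).
54 = 2 × 3^3
342 = 2 × 3^2 × 19
72 = 2^3 × 3^2
LCM(54, 342, 72) = 2^3 × 3^3 × 19 = 4104.
Smallest multiple of 4104 that is ≥ 13241: ⌈13241/4104⌉ × 4104 = 4 × 4104 = 16416.

16416 minutes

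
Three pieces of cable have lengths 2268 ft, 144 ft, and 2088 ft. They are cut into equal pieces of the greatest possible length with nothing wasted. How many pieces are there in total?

125

Piece length = gcd(2268, 144, 2088).
2268 = 2^2 × 3^4 × 7
144 = 2^4 × 3^2
2088 = 2^3 × 3^2 × 29
gcd(2268, 144, 2088) = 2^2 × 3^2 = 36.
Total pieces = 2268/36 + 144/36 + 2088/36 = 63 + 4 + 58 = 125.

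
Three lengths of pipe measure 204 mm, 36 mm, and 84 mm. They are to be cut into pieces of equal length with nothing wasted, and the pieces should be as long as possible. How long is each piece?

Each piece length must divide every original length, so the longest possible is gcd(204, 36, 84).
204 = 2^2 × 3 × 17
36 = 2^2 × 3^2
84 = 2^2 × 3 × 7
gcd(204, 36, 84) = 2^2 × 3 = 12.

12 mm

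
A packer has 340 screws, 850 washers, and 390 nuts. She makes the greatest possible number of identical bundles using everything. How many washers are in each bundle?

85

Number of bundles = gcd(340, 850, 390).
340 = 2^2 × 5 × 17
850 = 2 × 5^2 × 17
390 = 2 × 3 × 5 × 13
gcd(340, 850, 390) = 2 × 5 = 10.
washers per bundle = 850 / 10 = 85.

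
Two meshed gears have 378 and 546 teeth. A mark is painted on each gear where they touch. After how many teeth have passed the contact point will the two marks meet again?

They coincide at every common multiple of the periods; the first is the LCM.
378 = 2 × 3^3 × 7
546 = 2 × 3 × 7 × 13
LCM(378, 546) = 2 × 3^3 × 7 × 13 = 4914.

4914 teeth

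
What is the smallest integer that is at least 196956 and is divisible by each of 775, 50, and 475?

206150

The integer must be a common multiple of 775, 50, and 475, so a multiple of their LCM.
775 = 5^2 × 31
50 = 2 × 5^2
475 = 5^2 × 19
LCM(775, 50, 475) = 2 × 5^2 × 19 × 31 = 29450.
Smallest multiple of 29450 that is ≥ 196956: ⌈196956/29450⌉ × 29450 = 7 × 29450 = 206150.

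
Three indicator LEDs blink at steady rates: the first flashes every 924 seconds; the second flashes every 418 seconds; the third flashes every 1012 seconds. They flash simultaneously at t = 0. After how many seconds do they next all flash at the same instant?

403788 seconds

The first simultaneous occurrence is after LCM of the individual periods.
924 = 2^2 × 3 × 7 × 11
418 = 2 × 11 × 19
1012 = 2^2 × 11 × 23
LCM(924, 418, 1012) = 2^2 × 3 × 7 × 11 × 19 × 23 = 403788.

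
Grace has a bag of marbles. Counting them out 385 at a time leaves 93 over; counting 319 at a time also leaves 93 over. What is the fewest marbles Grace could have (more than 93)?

11258

N − 93 must be a common multiple of 385 and 319.
385 = 5 × 7 × 11
319 = 11 × 29
LCM(385, 319) = 5 × 7 × 11 × 29 = 11165.
Smallest N > 93 is LCM + 93 = 11165 + 93 = 11258.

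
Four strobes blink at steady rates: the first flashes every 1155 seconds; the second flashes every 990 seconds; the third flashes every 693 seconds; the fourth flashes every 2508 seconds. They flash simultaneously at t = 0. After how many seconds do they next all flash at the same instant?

263340 seconds

They coincide at every common multiple of the periods; the first is the LCM.
1155 = 3 × 5 × 7 × 11
990 = 2 × 3^2 × 5 × 11
693 = 3^2 × 7 × 11
2508 = 2^2 × 3 × 11 × 19
LCM(1155, 990, 693, 2508) = 2^2 × 3^2 × 5 × 7 × 11 × 19 = 263340.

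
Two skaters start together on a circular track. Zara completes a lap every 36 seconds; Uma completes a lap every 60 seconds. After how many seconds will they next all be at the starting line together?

The first simultaneous occurrence is after LCM of the individual periods.
36 = 2^2 × 3^2
60 = 2^2 × 3 × 5
LCM(36, 60) = 2^2 × 3^2 × 5 = 180.

180 seconds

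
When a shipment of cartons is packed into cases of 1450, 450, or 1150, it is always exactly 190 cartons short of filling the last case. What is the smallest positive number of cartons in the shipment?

299960

Being 190 short of a full case of size k means N ≡ −190 (mod k), i.e. N + 190 is a multiple of each size.
1450 = 2 × 5^2 × 29
450 = 2 × 3^2 × 5^2
1150 = 2 × 5^2 × 23
LCM(1450, 450, 1150) = 2 × 3^2 × 5^2 × 23 × 29 = 300150.
Smallest positive N is 300150 − 190 = 299960.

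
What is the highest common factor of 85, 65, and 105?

85 = 5 × 17
65 = 5 × 13
105 = 3 × 5 × 7
gcd(85, 65, 105) = 5.

5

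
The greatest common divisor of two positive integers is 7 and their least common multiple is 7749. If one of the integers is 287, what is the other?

For two integers, gcd × lcm = product, so the other is (7 × 7749) / 287 = 54243 / 287 = 189.

189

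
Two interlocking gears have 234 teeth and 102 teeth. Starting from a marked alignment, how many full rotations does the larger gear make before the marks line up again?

The first common completion time is the LCM of the periods.
234 = 2 × 3^2 × 13
102 = 2 × 3 × 17
LCM(234, 102) = 2 × 3^2 × 13 × 17 = 3978.
Rotations for period 234: 3978 / 234 = 17.

17 rotations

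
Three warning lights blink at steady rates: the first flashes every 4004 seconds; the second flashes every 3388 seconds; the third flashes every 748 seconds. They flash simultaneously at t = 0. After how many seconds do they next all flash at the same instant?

We need the least common multiple of the intervals.
4004 = 2^2 × 7 × 11 × 13
3388 = 2^2 × 7 × 11^2
748 = 2^2 × 11 × 17
LCM(4004, 3388, 748) = 2^2 × 7 × 11^2 × 13 × 17 = 748748.

748748 seconds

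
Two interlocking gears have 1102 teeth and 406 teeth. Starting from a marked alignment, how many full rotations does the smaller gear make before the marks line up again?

19 rotations

They are all back at their starting positions together after one LCM of the periods.
1102 = 2 × 19 × 29
406 = 2 × 7 × 29
LCM(1102, 406) = 2 × 7 × 19 × 29 = 7714.
Rotations for period 406: 7714 / 406 = 19.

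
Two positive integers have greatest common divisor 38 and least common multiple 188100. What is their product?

For any two positive integers, gcd × lcm = product = 38 × 188100 = 7147800.

7147800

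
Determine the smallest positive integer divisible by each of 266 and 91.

3458

266 = 2 × 7 × 19
91 = 7 × 13
LCM(266, 91) = 2 × 7 × 13 × 19 = 3458.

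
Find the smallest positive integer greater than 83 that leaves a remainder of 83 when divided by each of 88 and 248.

2811

N − 83 must be a common multiple of 88 and 248.
88 = 2^3 × 11
248 = 2^3 × 31
LCM(88, 248) = 2^3 × 11 × 31 = 2728.
Smallest N > 83 is LCM + 83 = 2728 + 83 = 2811.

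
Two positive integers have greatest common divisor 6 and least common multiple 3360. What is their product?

For any two positive integers, gcd × lcm = product = 6 × 3360 = 20160.

20160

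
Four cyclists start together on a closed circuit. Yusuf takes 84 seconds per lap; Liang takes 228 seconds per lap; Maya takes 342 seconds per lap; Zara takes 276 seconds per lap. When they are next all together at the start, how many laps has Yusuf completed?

All finish a whole number of cycles simultaneously at t = LCM of the periods.
84 = 2^2 × 3 × 7
228 = 2^2 × 3 × 19
342 = 2 × 3^2 × 19
276 = 2^2 × 3 × 23
LCM(84, 228, 342, 276) = 2^2 × 3^2 × 7 × 19 × 23 = 110124.
Laps for period 84: 110124 / 84 = 1311.

1311 laps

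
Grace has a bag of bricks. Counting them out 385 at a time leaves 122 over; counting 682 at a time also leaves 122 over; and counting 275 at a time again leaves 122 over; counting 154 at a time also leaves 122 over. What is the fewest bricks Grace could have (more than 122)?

N − 122 must be a common multiple of 385, 682, 275, and 154.
385 = 5 × 7 × 11
682 = 2 × 11 × 31
275 = 5^2 × 11
154 = 2 × 7 × 11
LCM(385, 682, 275, 154) = 2 × 5^2 × 7 × 11 × 31 = 119350.
Smallest N > 122 is LCM + 122 = 119350 + 122 = 119472.

119472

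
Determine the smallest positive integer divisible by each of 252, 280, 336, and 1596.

252 = 2^2 × 3^2 × 7
280 = 2^3 × 5 × 7
336 = 2^4 × 3 × 7
1596 = 2^2 × 3 × 7 × 19
LCM(252, 280, 336, 1596) = 2^4 × 3^2 × 5 × 7 × 19 = 95760.

95760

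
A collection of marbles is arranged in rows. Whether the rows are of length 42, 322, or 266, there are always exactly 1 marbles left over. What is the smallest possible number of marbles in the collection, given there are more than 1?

N − 1 must be a common multiple of 42, 322, and 266.
42 = 2 × 3 × 7
322 = 2 × 7 × 23
266 = 2 × 7 × 19
LCM(42, 322, 266) = 2 × 3 × 7 × 19 × 23 = 18354.
Smallest N > 1 is LCM + 1 = 18354 + 1 = 18355.

18355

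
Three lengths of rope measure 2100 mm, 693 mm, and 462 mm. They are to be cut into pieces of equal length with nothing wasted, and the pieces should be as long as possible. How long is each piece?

21 mm

The greatest length dividing all of 2100, 693, and 462 is their gcd.
2100 = 2^2 × 3 × 5^2 × 7
693 = 3^2 × 7 × 11
462 = 2 × 3 × 7 × 11
gcd(2100, 693, 462) = 3 × 7 = 21.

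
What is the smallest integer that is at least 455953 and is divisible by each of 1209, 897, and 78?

The integer must be a common multiple of 1209, 897, and 78, so a multiple of their LCM.
1209 = 3 × 13 × 31
897 = 3 × 13 × 23
78 = 2 × 3 × 13
LCM(1209, 897, 78) = 2 × 3 × 13 × 23 × 31 = 55614.
Smallest multiple of 55614 that is ≥ 455953: ⌈455953/55614⌉ × 55614 = 9 × 55614 = 500526.

500526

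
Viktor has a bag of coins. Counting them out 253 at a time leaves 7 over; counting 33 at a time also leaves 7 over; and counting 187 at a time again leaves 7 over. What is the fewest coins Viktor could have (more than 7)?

12910

N − 7 must be a common multiple of 253, 33, and 187.
253 = 11 × 23
33 = 3 × 11
187 = 11 × 17
LCM(253, 33, 187) = 3 × 11 × 17 × 23 = 12903.
Smallest N > 7 is LCM + 7 = 12903 + 7 = 12910.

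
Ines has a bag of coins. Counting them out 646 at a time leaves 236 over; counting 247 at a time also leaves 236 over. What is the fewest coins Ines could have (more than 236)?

8634

N − 236 must be a common multiple of 646 and 247.
646 = 2 × 17 × 19
247 = 13 × 19
LCM(646, 247) = 2 × 13 × 17 × 19 = 8398.
Smallest N > 236 is LCM + 236 = 8398 + 236 = 8634.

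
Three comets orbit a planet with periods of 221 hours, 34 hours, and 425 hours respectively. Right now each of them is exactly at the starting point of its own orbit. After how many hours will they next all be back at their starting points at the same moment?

We need the least common multiple of the intervals.
221 = 13 × 17
34 = 2 × 17
425 = 5^2 × 17
LCM(221, 34, 425) = 2 × 5^2 × 13 × 17 = 11050.

11050 hours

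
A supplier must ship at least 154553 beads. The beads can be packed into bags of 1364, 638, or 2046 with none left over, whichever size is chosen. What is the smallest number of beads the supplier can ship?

The number of beads must be a common multiple of 1364, 638, and 2046, so a multiple of their LCM.
1364 = 2^2 × 11 × 31
638 = 2 × 11 × 29
2046 = 2 × 3 × 11 × 31
LCM(1364, 638, 2046) = 2^2 × 3 × 11 × 29 × 31 = 118668.
Smallest multiple of 118668 that is ≥ 154553: ⌈154553/118668⌉ × 118668 = 2 × 118668 = 237336.

237336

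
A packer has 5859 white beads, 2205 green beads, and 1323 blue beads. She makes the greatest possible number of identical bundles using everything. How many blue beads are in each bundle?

Number of bundles = gcd(5859, 2205, 1323).
5859 = 3^3 × 7 × 31
2205 = 3^2 × 5 × 7^2
1323 = 3^3 × 7^2
gcd(5859, 2205, 1323) = 3^2 × 7 = 63.
blue beads per bundle = 1323 / 63 = 21.

21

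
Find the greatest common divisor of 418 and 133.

19

418 = 2 × 11 × 19
133 = 7 × 19
gcd(418, 133) = 19.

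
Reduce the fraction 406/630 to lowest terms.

406 = 2 × 7 × 29
630 = 2 × 3^2 × 5 × 7
gcd(406, 630) = 2 × 7 = 14.
Divide numerator and denominator by 14: 406/630 = 29/45.

29/45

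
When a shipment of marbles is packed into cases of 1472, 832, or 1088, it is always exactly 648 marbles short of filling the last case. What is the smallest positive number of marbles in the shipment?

Being 648 short of a full case of size k means N ≡ −648 (mod k), i.e. N + 648 is a multiple of each size.
1472 = 2^6 × 23
832 = 2^6 × 13
1088 = 2^6 × 17
LCM(1472, 832, 1088) = 2^6 × 13 × 17 × 23 = 325312.
Smallest positive N is 325312 − 648 = 324664.

324664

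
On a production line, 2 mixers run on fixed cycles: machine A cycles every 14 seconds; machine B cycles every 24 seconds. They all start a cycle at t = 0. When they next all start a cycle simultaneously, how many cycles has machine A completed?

12 cycles

They are all back at their starting positions together after one LCM of the periods.
14 = 2 × 7
24 = 2^3 × 3
LCM(14, 24) = 2^3 × 3 × 7 = 168.
Cycles for period 14: 168 / 14 = 12.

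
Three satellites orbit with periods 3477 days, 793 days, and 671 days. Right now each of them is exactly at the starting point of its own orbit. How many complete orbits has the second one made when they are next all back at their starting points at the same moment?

627 orbits

They are all back at their starting positions together after one LCM of the periods.
3477 = 3 × 19 × 61
793 = 13 × 61
671 = 11 × 61
LCM(3477, 793, 671) = 3 × 11 × 13 × 19 × 61 = 497211.
Orbits for period 793: 497211 / 793 = 627.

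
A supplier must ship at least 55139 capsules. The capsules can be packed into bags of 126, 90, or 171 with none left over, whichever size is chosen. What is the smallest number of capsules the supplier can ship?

59850

The number of capsules must be a common multiple of 126, 90, and 171, so a multiple of their LCM.
126 = 2 × 3^2 × 7
90 = 2 × 3^2 × 5
171 = 3^2 × 19
LCM(126, 90, 171) = 2 × 3^2 × 5 × 7 × 19 = 11970.
Smallest multiple of 11970 that is ≥ 55139: ⌈55139/11970⌉ × 11970 = 5 × 11970 = 59850.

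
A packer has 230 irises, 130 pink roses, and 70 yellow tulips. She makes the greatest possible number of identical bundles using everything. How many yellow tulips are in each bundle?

7

Number of bundles = gcd(230, 130, 70).
230 = 2 × 5 × 23
130 = 2 × 5 × 13
70 = 2 × 5 × 7
gcd(230, 130, 70) = 2 × 5 = 10.
yellow tulips per bundle = 70 / 10 = 7.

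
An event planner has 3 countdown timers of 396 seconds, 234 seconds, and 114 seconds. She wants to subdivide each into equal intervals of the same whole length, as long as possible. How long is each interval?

The interval must divide each timer length; the longest such is the gcd.
396 = 2^2 × 3^2 × 11
234 = 2 × 3^2 × 13
114 = 2 × 3 × 19
gcd(396, 234, 114) = 2 × 3 = 6.

6 seconds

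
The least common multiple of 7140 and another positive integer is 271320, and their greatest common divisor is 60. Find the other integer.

gcd × lcm = product of the two integers, so the other integer is (60 × 271320) / 7140 = 2280.

2280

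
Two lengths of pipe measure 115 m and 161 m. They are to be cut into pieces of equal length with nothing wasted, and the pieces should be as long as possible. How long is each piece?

23 m

Each piece length must divide every original length, so the longest possible is gcd(115, 161).
115 = 5 × 23
161 = 7 × 23
gcd(115, 161) = 23.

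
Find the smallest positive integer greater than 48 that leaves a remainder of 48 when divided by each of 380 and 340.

N − 48 must be a common multiple of 380 and 340.
380 = 2^2 × 5 × 19
340 = 2^2 × 5 × 17
LCM(380, 340) = 2^2 × 5 × 17 × 19 = 6460.
Smallest N > 48 is LCM + 48 = 6460 + 48 = 6508.

6508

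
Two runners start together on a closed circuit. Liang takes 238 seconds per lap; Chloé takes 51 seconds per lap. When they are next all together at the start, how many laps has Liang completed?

They are all back at their starting positions together after one LCM of the periods.
238 = 2 × 7 × 17
51 = 3 × 17
LCM(238, 51) = 2 × 3 × 7 × 17 = 714.
Laps for period 238: 714 / 238 = 3.

3 laps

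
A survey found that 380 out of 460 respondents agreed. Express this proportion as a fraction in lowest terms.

19/23

380 = 2^2 × 5 × 19
460 = 2^2 × 5 × 23
gcd(380, 460) = 2^2 × 5 = 20.
Divide numerator and denominator by 20: 380/460 = 19/23.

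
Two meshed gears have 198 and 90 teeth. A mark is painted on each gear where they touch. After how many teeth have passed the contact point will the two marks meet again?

They coincide at every common multiple of the periods; the first is the LCM.
198 = 2 × 3^2 × 11
90 = 2 × 3^2 × 5
LCM(198, 90) = 2 × 3^2 × 5 × 11 = 990.

990 teeth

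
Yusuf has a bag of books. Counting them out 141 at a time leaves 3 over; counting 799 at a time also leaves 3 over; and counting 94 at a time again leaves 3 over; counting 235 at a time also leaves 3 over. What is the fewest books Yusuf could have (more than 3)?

N − 3 must be a common multiple of 141, 799, 94, and 235.
141 = 3 × 47
799 = 17 × 47
94 = 2 × 47
235 = 5 × 47
LCM(141, 799, 94, 235) = 2 × 3 × 5 × 17 × 47 = 23970.
Smallest N > 3 is LCM + 3 = 23970 + 3 = 23973.

23973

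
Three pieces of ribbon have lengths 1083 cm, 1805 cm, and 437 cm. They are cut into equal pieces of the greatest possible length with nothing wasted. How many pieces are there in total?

175

Piece length = gcd(1083, 1805, 437).
1083 = 3 × 19^2
1805 = 5 × 19^2
437 = 19 × 23
gcd(1083, 1805, 437) = 19.
Total pieces = 1083/19 + 1805/19 + 437/19 = 57 + 95 + 23 = 175.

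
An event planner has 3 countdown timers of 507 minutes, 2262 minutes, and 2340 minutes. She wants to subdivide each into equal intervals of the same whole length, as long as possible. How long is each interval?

The interval must divide each timer length; the longest such is the gcd.
507 = 3 × 13^2
2262 = 2 × 3 × 13 × 29
2340 = 2^2 × 3^2 × 5 × 13
gcd(507, 2262, 2340) = 3 × 13 = 39.

39 minutes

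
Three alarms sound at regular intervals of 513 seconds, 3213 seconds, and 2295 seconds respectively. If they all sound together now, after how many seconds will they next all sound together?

305235 seconds

We need the least common multiple of the intervals.
513 = 3^3 × 19
3213 = 3^3 × 7 × 17
2295 = 3^3 × 5 × 17
LCM(513, 3213, 2295) = 3^3 × 5 × 7 × 17 × 19 = 305235.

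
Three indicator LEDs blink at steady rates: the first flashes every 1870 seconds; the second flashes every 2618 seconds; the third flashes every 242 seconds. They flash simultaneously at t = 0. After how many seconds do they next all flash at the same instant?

They coincide at every common multiple of the periods; the first is the LCM.
1870 = 2 × 5 × 11 × 17
2618 = 2 × 7 × 11 × 17
242 = 2 × 11^2
LCM(1870, 2618, 242) = 2 × 5 × 7 × 11^2 × 17 = 143990.

143990 seconds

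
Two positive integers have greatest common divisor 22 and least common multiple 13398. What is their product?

For any two positive integers, gcd × lcm = product = 22 × 13398 = 294756.

294756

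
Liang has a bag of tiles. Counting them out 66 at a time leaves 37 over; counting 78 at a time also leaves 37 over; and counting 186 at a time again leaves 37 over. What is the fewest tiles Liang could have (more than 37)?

26635

N − 37 must be a common multiple of 66, 78, and 186.
66 = 2 × 3 × 11
78 = 2 × 3 × 13
186 = 2 × 3 × 31
LCM(66, 78, 186) = 2 × 3 × 11 × 13 × 31 = 26598.
Smallest N > 37 is LCM + 37 = 26598 + 37 = 26635.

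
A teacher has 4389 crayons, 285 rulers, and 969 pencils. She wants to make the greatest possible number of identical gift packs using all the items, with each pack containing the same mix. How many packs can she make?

57 packs

The pack count must divide each quantity, so the greatest is gcd(4389, 285, 969).
4389 = 3 × 7 × 11 × 19
285 = 3 × 5 × 19
969 = 3 × 17 × 19
gcd(4389, 285, 969) = 3 × 19 = 57.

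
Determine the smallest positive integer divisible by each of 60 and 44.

660

60 = 2^2 × 3 × 5
44 = 2^2 × 11
LCM(60, 44) = 2^2 × 3 × 5 × 11 = 660.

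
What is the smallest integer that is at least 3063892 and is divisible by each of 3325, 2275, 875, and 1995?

3241875

The integer must be a common multiple of 3325, 2275, 875, and 1995, so a multiple of their LCM.
3325 = 5^2 × 7 × 19
2275 = 5^2 × 7 × 13
875 = 5^3 × 7
1995 = 3 × 5 × 7 × 19
LCM(3325, 2275, 875, 1995) = 3 × 5^3 × 7 × 13 × 19 = 648375.
Smallest multiple of 648375 that is ≥ 3063892: ⌈3063892/648375⌉ × 648375 = 5 × 648375 = 3241875.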